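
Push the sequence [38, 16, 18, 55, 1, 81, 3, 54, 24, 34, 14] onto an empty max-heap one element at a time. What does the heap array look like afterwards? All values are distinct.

[81, 54, 55, 38, 34, 18, 3, 16, 24, 1, 14]

Insert 38:
  append 38 at index 0 → [38] (no swap needed)
Insert 16:
  append 16 at index 1 → [38, 16] (no swap needed)
Insert 18:
  append 18 at index 2 → [38, 16, 18] (no swap needed)
Insert 55:
  append 55 at index 3 → [38, 16, 18, 55]
  55 > parent 16 at index 1, swap → [38, 55, 18, 16]
  55 > parent 38 at index 0, swap → [55, 38, 18, 16]
Insert 1:
  append 1 at index 4 → [55, 38, 18, 16, 1] (no swap needed)
Insert 81:
  append 81 at index 5 → [55, 38, 18, 16, 1, 81]
  81 > parent 18 at index 2, swap → [55, 38, 81, 16, 1, 18]
  81 > parent 55 at index 0, swap → [81, 38, 55, 16, 1, 18]
Insert 3:
  append 3 at index 6 → [81, 38, 55, 16, 1, 18, 3] (no swap needed)
Insert 54:
  append 54 at index 7 → [81, 38, 55, 16, 1, 18, 3, 54]
  54 > parent 16 at index 3, swap → [81, 38, 55, 54, 1, 18, 3, 16]
  54 > parent 38 at index 1, swap → [81, 54, 55, 38, 1, 18, 3, 16]
Insert 24:
  append 24 at index 8 → [81, 54, 55, 38, 1, 18, 3, 16, 24] (no swap needed)
Insert 34:
  append 34 at index 9 → [81, 54, 55, 38, 1, 18, 3, 16, 24, 34]
  34 > parent 1 at index 4, swap → [81, 54, 55, 38, 34, 18, 3, 16, 24, 1]
Insert 14:
  append 14 at index 10 → [81, 54, 55, 38, 34, 18, 3, 16, 24, 1, 14] (no swap needed)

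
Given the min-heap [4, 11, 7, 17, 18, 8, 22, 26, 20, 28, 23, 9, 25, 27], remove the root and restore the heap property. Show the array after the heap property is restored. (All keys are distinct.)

remove root 4; move last element 27 to root → [27, 11, 7, 17, 18, 8, 22, 26, 20, 28, 23, 9, 25]
27 vs smaller child 7 at index 2, swap → [7, 11, 27, 17, 18, 8, 22, 26, 20, 28, 23, 9, 25]
27 vs smaller child 8 at index 5, swap → [7, 11, 8, 17, 18, 27, 22, 26, 20, 28, 23, 9, 25]
27 vs smaller child 9 at index 11, swap → [7, 11, 8, 17, 18, 9, 22, 26, 20, 28, 23, 27, 25]

[7, 11, 8, 17, 18, 9, 22, 26, 20, 28, 23, 27, 25]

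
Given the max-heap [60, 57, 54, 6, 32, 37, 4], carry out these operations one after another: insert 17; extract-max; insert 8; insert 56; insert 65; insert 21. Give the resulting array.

[65, 57, 54, 32, 56, 37, 4, 8, 17, 6, 21]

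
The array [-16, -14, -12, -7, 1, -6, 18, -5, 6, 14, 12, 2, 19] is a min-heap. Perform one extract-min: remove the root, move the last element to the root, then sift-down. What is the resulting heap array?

remove root -16; move last element 19 to root → [19, -14, -12, -7, 1, -6, 18, -5, 6, 14, 12, 2]
19 vs smaller child -14 at index 1, swap → [-14, 19, -12, -7, 1, -6, 18, -5, 6, 14, 12, 2]
19 vs smaller child -7 at index 3, swap → [-14, -7, -12, 19, 1, -6, 18, -5, 6, 14, 12, 2]
19 vs smaller child -5 at index 7, swap → [-14, -7, -12, -5, 1, -6, 18, 19, 6, 14, 12, 2]

[-14, -7, -12, -5, 1, -6, 18, 19, 6, 14, 12, 2]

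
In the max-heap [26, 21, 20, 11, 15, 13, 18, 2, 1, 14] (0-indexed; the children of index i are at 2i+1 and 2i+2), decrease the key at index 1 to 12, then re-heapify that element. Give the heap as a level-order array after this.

set index 1 from 21 to 12 → [26, 12, 20, 11, 15, 13, 18, 2, 1, 14]
12 vs larger child 15 at index 4, swap → [26, 15, 20, 11, 12, 13, 18, 2, 1, 14]
12 vs only child 14 at index 9, swap → [26, 15, 20, 11, 14, 13, 18, 2, 1, 12]

[26, 15, 20, 11, 14, 13, 18, 2, 1, 12]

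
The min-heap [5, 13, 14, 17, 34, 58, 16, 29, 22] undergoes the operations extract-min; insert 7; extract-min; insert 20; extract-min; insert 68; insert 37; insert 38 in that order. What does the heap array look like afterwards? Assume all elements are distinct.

[14, 17, 16, 20, 34, 58, 22, 29, 68, 37, 38]

extract-min → returns 5:
  remove root 5; move last element 22 to root → [22, 13, 14, 17, 34, 58, 16, 29]
  22 vs smaller child 13 at index 1, swap → [13, 22, 14, 17, 34, 58, 16, 29]
  22 vs smaller child 17 at index 3, swap → [13, 17, 14, 22, 34, 58, 16, 29]
insert 7:
  append 7 at index 8 → [13, 17, 14, 22, 34, 58, 16, 29, 7]
  7 < parent 22 at index 3, swap → [13, 17, 14, 7, 34, 58, 16, 29, 22]
  7 < parent 17 at index 1, swap → [13, 7, 14, 17, 34, 58, 16, 29, 22]
  7 < parent 13 at index 0, swap → [7, 13, 14, 17, 34, 58, 16, 29, 22]
extract-min → returns 7:
  remove root 7; move last element 22 to root → [22, 13, 14, 17, 34, 58, 16, 29]
  22 vs smaller child 13 at index 1, swap → [13, 22, 14, 17, 34, 58, 16, 29]
  22 vs smaller child 17 at index 3, swap → [13, 17, 14, 22, 34, 58, 16, 29]
insert 20:
  append 20 at index 8 → [13, 17, 14, 22, 34, 58, 16, 29, 20]
  20 < parent 22 at index 3, swap → [13, 17, 14, 20, 34, 58, 16, 29, 22]
extract-min → returns 13:
  remove root 13; move last element 22 to root → [22, 17, 14, 20, 34, 58, 16, 29]
  22 vs smaller child 14 at index 2, swap → [14, 17, 22, 20, 34, 58, 16, 29]
  22 vs smaller child 16 at index 6, swap → [14, 17, 16, 20, 34, 58, 22, 29]
insert 68:
  append 68 at index 8 → [14, 17, 16, 20, 34, 58, 22, 29, 68] (no swap needed)
insert 37:
  append 37 at index 9 → [14, 17, 16, 20, 34, 58, 22, 29, 68, 37] (no swap needed)
insert 38:
  append 38 at index 10 → [14, 17, 16, 20, 34, 58, 22, 29, 68, 37, 38] (no swap needed)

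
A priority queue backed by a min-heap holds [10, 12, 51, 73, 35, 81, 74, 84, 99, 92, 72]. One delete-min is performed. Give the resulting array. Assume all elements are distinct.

remove root 10; move last element 72 to root → [72, 12, 51, 73, 35, 81, 74, 84, 99, 92]
72 vs smaller child 12 at index 1, swap → [12, 72, 51, 73, 35, 81, 74, 84, 99, 92]
72 vs smaller child 35 at index 4, swap → [12, 35, 51, 73, 72, 81, 74, 84, 99, 92]

[12, 35, 51, 73, 72, 81, 74, 84, 99, 92]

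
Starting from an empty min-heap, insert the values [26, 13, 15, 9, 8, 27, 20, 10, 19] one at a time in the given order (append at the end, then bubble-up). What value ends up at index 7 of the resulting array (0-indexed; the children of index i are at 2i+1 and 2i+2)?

26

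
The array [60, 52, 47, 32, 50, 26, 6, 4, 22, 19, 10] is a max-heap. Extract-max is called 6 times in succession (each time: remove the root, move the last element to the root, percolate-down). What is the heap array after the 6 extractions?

[22, 19, 10, 4, 6]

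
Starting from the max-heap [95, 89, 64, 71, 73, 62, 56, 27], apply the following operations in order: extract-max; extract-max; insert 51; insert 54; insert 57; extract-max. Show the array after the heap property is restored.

[71, 57, 64, 56, 27, 62, 51, 54]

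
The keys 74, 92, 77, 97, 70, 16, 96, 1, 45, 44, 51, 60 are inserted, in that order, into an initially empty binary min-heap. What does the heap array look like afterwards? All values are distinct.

Insert 74:
  append 74 at index 0 → [74] (no swap needed)
Insert 92:
  append 92 at index 1 → [74, 92] (no swap needed)
Insert 77:
  append 77 at index 2 → [74, 92, 77] (no swap needed)
Insert 97:
  append 97 at index 3 → [74, 92, 77, 97] (no swap needed)
Insert 70:
  append 70 at index 4 → [74, 92, 77, 97, 70]
  70 < parent 92 at index 1, swap → [74, 70, 77, 97, 92]
  70 < parent 74 at index 0, swap → [70, 74, 77, 97, 92]
Insert 16:
  append 16 at index 5 → [70, 74, 77, 97, 92, 16]
  16 < parent 77 at index 2, swap → [70, 74, 16, 97, 92, 77]
  16 < parent 70 at index 0, swap → [16, 74, 70, 97, 92, 77]
Insert 96:
  append 96 at index 6 → [16, 74, 70, 97, 92, 77, 96] (no swap needed)
Insert 1:
  append 1 at index 7 → [16, 74, 70, 97, 92, 77, 96, 1]
  1 < parent 97 at index 3, swap → [16, 74, 70, 1, 92, 77, 96, 97]
  1 < parent 74 at index 1, swap → [16, 1, 70, 74, 92, 77, 96, 97]
  1 < parent 16 at index 0, swap → [1, 16, 70, 74, 92, 77, 96, 97]
Insert 45:
  append 45 at index 8 → [1, 16, 70, 74, 92, 77, 96, 97, 45]
  45 < parent 74 at index 3, swap → [1, 16, 70, 45, 92, 77, 96, 97, 74]
Insert 44:
  append 44 at index 9 → [1, 16, 70, 45, 92, 77, 96, 97, 74, 44]
  44 < parent 92 at index 4, swap → [1, 16, 70, 45, 44, 77, 96, 97, 74, 92]
Insert 51:
  append 51 at index 10 → [1, 16, 70, 45, 44, 77, 96, 97, 74, 92, 51] (no swap needed)
Insert 60:
  append 60 at index 11 → [1, 16, 70, 45, 44, 77, 96, 97, 74, 92, 51, 60]
  60 < parent 77 at index 5, swap → [1, 16, 70, 45, 44, 60, 96, 97, 74, 92, 51, 77]
  60 < parent 70 at index 2, swap → [1, 16, 60, 45, 44, 70, 96, 97, 74, 92, 51, 77]

[1, 16, 60, 45, 44, 70, 96, 97, 74, 92, 51, 77]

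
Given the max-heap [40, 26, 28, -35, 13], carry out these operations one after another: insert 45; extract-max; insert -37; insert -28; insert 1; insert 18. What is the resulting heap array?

insert 45:
  append 45 at index 5 → [40, 26, 28, -35, 13, 45]
  45 > parent 28 at index 2, swap → [40, 26, 45, -35, 13, 28]
  45 > parent 40 at index 0, swap → [45, 26, 40, -35, 13, 28]
extract-max → returns 45:
  remove root 45; move last element 28 to root → [28, 26, 40, -35, 13]
  28 vs larger child 40 at index 2, swap → [40, 26, 28, -35, 13]
insert -37:
  append -37 at index 5 → [40, 26, 28, -35, 13, -37] (no swap needed)
insert -28:
  append -28 at index 6 → [40, 26, 28, -35, 13, -37, -28] (no swap needed)
insert 1:
  append 1 at index 7 → [40, 26, 28, -35, 13, -37, -28, 1]
  1 > parent -35 at index 3, swap → [40, 26, 28, 1, 13, -37, -28, -35]
insert 18:
  append 18 at index 8 → [40, 26, 28, 1, 13, -37, -28, -35, 18]
  18 > parent 1 at index 3, swap → [40, 26, 28, 18, 13, -37, -28, -35, 1]

[40, 26, 28, 18, 13, -37, -28, -35, 1]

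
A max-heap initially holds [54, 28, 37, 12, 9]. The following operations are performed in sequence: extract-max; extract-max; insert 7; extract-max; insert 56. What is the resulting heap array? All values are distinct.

extract-max → returns 54:
  remove root 54; move last element 9 to root → [9, 28, 37, 12]
  9 vs larger child 37 at index 2, swap → [37, 28, 9, 12]
extract-max → returns 37:
  remove root 37; move last element 12 to root → [12, 28, 9]
  12 vs larger child 28 at index 1, swap → [28, 12, 9]
insert 7:
  append 7 at index 3 → [28, 12, 9, 7] (no swap needed)
extract-max → returns 28:
  remove root 28; move last element 7 to root → [7, 12, 9]
  7 vs larger child 12 at index 1, swap → [12, 7, 9]
insert 56:
  append 56 at index 3 → [12, 7, 9, 56]
  56 > parent 7 at index 1, swap → [12, 56, 9, 7]
  56 > parent 12 at index 0, swap → [56, 12, 9, 7]

[56, 12, 9, 7]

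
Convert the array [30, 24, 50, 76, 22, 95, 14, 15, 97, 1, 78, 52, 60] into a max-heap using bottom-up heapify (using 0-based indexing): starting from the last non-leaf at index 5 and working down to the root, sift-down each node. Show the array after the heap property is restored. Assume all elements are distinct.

[97, 78, 95, 76, 30, 60, 14, 15, 24, 1, 22, 52, 50]

sift down from index 5: already satisfies heap property
sift down from index 4:
  22 vs larger child 78 at index 10, swap → [30, 24, 50, 76, 78, 95, 14, 15, 97, 1, 22, 52, 60]
sift down from index 3:
  76 vs larger child 97 at index 8, swap → [30, 24, 50, 97, 78, 95, 14, 15, 76, 1, 22, 52, 60]
sift down from index 2:
  50 vs larger child 95 at index 5, swap → [30, 24, 95, 97, 78, 50, 14, 15, 76, 1, 22, 52, 60]
  50 vs larger child 60 at index 12, swap → [30, 24, 95, 97, 78, 60, 14, 15, 76, 1, 22, 52, 50]
sift down from index 1:
  24 vs larger child 97 at index 3, swap → [30, 97, 95, 24, 78, 60, 14, 15, 76, 1, 22, 52, 50]
  24 vs larger child 76 at index 8, swap → [30, 97, 95, 76, 78, 60, 14, 15, 24, 1, 22, 52, 50]
sift down from index 0:
  30 vs larger child 97 at index 1, swap → [97, 30, 95, 76, 78, 60, 14, 15, 24, 1, 22, 52, 50]
  30 vs larger child 78 at index 4, swap → [97, 78, 95, 76, 30, 60, 14, 15, 24, 1, 22, 52, 50]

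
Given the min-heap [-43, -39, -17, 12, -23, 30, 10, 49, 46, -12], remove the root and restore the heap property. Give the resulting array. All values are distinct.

remove root -43; move last element -12 to root → [-12, -39, -17, 12, -23, 30, 10, 49, 46]
-12 vs smaller child -39 at index 1, swap → [-39, -12, -17, 12, -23, 30, 10, 49, 46]
-12 vs smaller child -23 at index 4, swap → [-39, -23, -17, 12, -12, 30, 10, 49, 46]

[-39, -23, -17, 12, -12, 30, 10, 49, 46]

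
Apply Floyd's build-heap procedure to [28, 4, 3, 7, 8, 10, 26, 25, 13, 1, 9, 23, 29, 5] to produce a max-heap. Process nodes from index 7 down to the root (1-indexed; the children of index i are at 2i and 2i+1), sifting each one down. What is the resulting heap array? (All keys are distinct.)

[29, 25, 28, 13, 9, 23, 26, 7, 4, 1, 8, 3, 10, 5]

sift down from index 7: already satisfies heap property
sift down from index 6:
  10 vs larger child 29 at index 13, swap → [28, 4, 3, 7, 8, 29, 26, 25, 13, 1, 9, 23, 10, 5]
sift down from index 5:
  8 vs larger child 9 at index 11, swap → [28, 4, 3, 7, 9, 29, 26, 25, 13, 1, 8, 23, 10, 5]
sift down from index 4:
  7 vs larger child 25 at index 8, swap → [28, 4, 3, 25, 9, 29, 26, 7, 13, 1, 8, 23, 10, 5]
sift down from index 3:
  3 vs larger child 29 at index 6, swap → [28, 4, 29, 25, 9, 3, 26, 7, 13, 1, 8, 23, 10, 5]
  3 vs larger child 23 at index 12, swap → [28, 4, 29, 25, 9, 23, 26, 7, 13, 1, 8, 3, 10, 5]
sift down from index 2:
  4 vs larger child 25 at index 4, swap → [28, 25, 29, 4, 9, 23, 26, 7, 13, 1, 8, 3, 10, 5]
  4 vs larger child 13 at index 9, swap → [28, 25, 29, 13, 9, 23, 26, 7, 4, 1, 8, 3, 10, 5]
sift down from index 1:
  28 vs larger child 29 at index 3, swap → [29, 25, 28, 13, 9, 23, 26, 7, 4, 1, 8, 3, 10, 5]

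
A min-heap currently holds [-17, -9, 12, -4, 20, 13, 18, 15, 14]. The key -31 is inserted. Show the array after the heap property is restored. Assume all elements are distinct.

append -31 at index 9 → [-17, -9, 12, -4, 20, 13, 18, 15, 14, -31]
-31 < parent 20 at index 4, swap → [-17, -9, 12, -4, -31, 13, 18, 15, 14, 20]
-31 < parent -9 at index 1, swap → [-17, -31, 12, -4, -9, 13, 18, 15, 14, 20]
-31 < parent -17 at index 0, swap → [-31, -17, 12, -4, -9, 13, 18, 15, 14, 20]

[-31, -17, 12, -4, -9, 13, 18, 15, 14, 20]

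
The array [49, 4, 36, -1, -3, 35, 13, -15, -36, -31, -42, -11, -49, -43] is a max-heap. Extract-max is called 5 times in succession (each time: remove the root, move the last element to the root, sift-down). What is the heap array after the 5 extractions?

[-1, -3, -11, -15, -31, -43, -49, -42, -36]

extract-max #1 returns 49:
  remove root 49; move last element -43 to root → [-43, 4, 36, -1, -3, 35, 13, -15, -36, -31, -42, -11, -49]
  -43 vs larger child 36 at index 2, swap → [36, 4, -43, -1, -3, 35, 13, -15, -36, -31, -42, -11, -49]
  -43 vs larger child 35 at index 5, swap → [36, 4, 35, -1, -3, -43, 13, -15, -36, -31, -42, -11, -49]
  -43 vs larger child -11 at index 11, swap → [36, 4, 35, -1, -3, -11, 13, -15, -36, -31, -42, -43, -49]
extract-max #2 returns 36:
  remove root 36; move last element -49 to root → [-49, 4, 35, -1, -3, -11, 13, -15, -36, -31, -42, -43]
  -49 vs larger child 35 at index 2, swap → [35, 4, -49, -1, -3, -11, 13, -15, -36, -31, -42, -43]
  -49 vs larger child 13 at index 6, swap → [35, 4, 13, -1, -3, -11, -49, -15, -36, -31, -42, -43]
extract-max #3 returns 35:
  remove root 35; move last element -43 to root → [-43, 4, 13, -1, -3, -11, -49, -15, -36, -31, -42]
  -43 vs larger child 13 at index 2, swap → [13, 4, -43, -1, -3, -11, -49, -15, -36, -31, -42]
  -43 vs larger child -11 at index 5, swap → [13, 4, -11, -1, -3, -43, -49, -15, -36, -31, -42]
extract-max #4 returns 13:
  remove root 13; move last element -42 to root → [-42, 4, -11, -1, -3, -43, -49, -15, -36, -31]
  -42 vs larger child 4 at index 1, swap → [4, -42, -11, -1, -3, -43, -49, -15, -36, -31]
  -42 vs larger child -1 at index 3, swap → [4, -1, -11, -42, -3, -43, -49, -15, -36, -31]
  -42 vs larger child -15 at index 7, swap → [4, -1, -11, -15, -3, -43, -49, -42, -36, -31]
extract-max #5 returns 4:
  remove root 4; move last element -31 to root → [-31, -1, -11, -15, -3, -43, -49, -42, -36]
  -31 vs larger child -1 at index 1, swap → [-1, -31, -11, -15, -3, -43, -49, -42, -36]
  -31 vs larger child -3 at index 4, swap → [-1, -3, -11, -15, -31, -43, -49, -42, -36]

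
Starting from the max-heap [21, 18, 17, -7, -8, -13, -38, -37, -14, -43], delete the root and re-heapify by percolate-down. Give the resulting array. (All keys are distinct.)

[18, -7, 17, -14, -8, -13, -38, -37, -43]

remove root 21; move last element -43 to root → [-43, 18, 17, -7, -8, -13, -38, -37, -14]
-43 vs larger child 18 at index 1, swap → [18, -43, 17, -7, -8, -13, -38, -37, -14]
-43 vs larger child -7 at index 3, swap → [18, -7, 17, -43, -8, -13, -38, -37, -14]
-43 vs larger child -14 at index 8, swap → [18, -7, 17, -14, -8, -13, -38, -37, -43]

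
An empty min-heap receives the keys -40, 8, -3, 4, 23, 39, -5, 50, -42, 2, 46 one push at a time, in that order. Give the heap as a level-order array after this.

Insert -40:
  append -40 at index 0 → [-40] (no swap needed)
Insert 8:
  append 8 at index 1 → [-40, 8] (no swap needed)
Insert -3:
  append -3 at index 2 → [-40, 8, -3] (no swap needed)
Insert 4:
  append 4 at index 3 → [-40, 8, -3, 4]
  4 < parent 8 at index 1, swap → [-40, 4, -3, 8]
Insert 23:
  append 23 at index 4 → [-40, 4, -3, 8, 23] (no swap needed)
Insert 39:
  append 39 at index 5 → [-40, 4, -3, 8, 23, 39] (no swap needed)
Insert -5:
  append -5 at index 6 → [-40, 4, -3, 8, 23, 39, -5]
  -5 < parent -3 at index 2, swap → [-40, 4, -5, 8, 23, 39, -3]
Insert 50:
  append 50 at index 7 → [-40, 4, -5, 8, 23, 39, -3, 50] (no swap needed)
Insert -42:
  append -42 at index 8 → [-40, 4, -5, 8, 23, 39, -3, 50, -42]
  -42 < parent 8 at index 3, swap → [-40, 4, -5, -42, 23, 39, -3, 50, 8]
  -42 < parent 4 at index 1, swap → [-40, -42, -5, 4, 23, 39, -3, 50, 8]
  -42 < parent -40 at index 0, swap → [-42, -40, -5, 4, 23, 39, -3, 50, 8]
Insert 2:
  append 2 at index 9 → [-42, -40, -5, 4, 23, 39, -3, 50, 8, 2]
  2 < parent 23 at index 4, swap → [-42, -40, -5, 4, 2, 39, -3, 50, 8, 23]
Insert 46:
  append 46 at index 10 → [-42, -40, -5, 4, 2, 39, -3, 50, 8, 23, 46] (no swap needed)

[-42, -40, -5, 4, 2, 39, -3, 50, 8, 23, 46]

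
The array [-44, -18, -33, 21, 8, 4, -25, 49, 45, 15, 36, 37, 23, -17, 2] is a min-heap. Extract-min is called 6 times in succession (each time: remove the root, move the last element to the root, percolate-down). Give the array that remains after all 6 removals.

extract-min #1 returns -44:
  remove root -44; move last element 2 to root → [2, -18, -33, 21, 8, 4, -25, 49, 45, 15, 36, 37, 23, -17]
  2 vs smaller child -33 at index 2, swap → [-33, -18, 2, 21, 8, 4, -25, 49, 45, 15, 36, 37, 23, -17]
  2 vs smaller child -25 at index 6, swap → [-33, -18, -25, 21, 8, 4, 2, 49, 45, 15, 36, 37, 23, -17]
  2 vs only child -17 at index 13, swap → [-33, -18, -25, 21, 8, 4, -17, 49, 45, 15, 36, 37, 23, 2]
extract-min #2 returns -33:
  remove root -33; move last element 2 to root → [2, -18, -25, 21, 8, 4, -17, 49, 45, 15, 36, 37, 23]
  2 vs smaller child -25 at index 2, swap → [-25, -18, 2, 21, 8, 4, -17, 49, 45, 15, 36, 37, 23]
  2 vs smaller child -17 at index 6, swap → [-25, -18, -17, 21, 8, 4, 2, 49, 45, 15, 36, 37, 23]
extract-min #3 returns -25:
  remove root -25; move last element 23 to root → [23, -18, -17, 21, 8, 4, 2, 49, 45, 15, 36, 37]
  23 vs smaller child -18 at index 1, swap → [-18, 23, -17, 21, 8, 4, 2, 49, 45, 15, 36, 37]
  23 vs smaller child 8 at index 4, swap → [-18, 8, -17, 21, 23, 4, 2, 49, 45, 15, 36, 37]
  23 vs smaller child 15 at index 9, swap → [-18, 8, -17, 21, 15, 4, 2, 49, 45, 23, 36, 37]
extract-min #4 returns -18:
  remove root -18; move last element 37 to root → [37, 8, -17, 21, 15, 4, 2, 49, 45, 23, 36]
  37 vs smaller child -17 at index 2, swap → [-17, 8, 37, 21, 15, 4, 2, 49, 45, 23, 36]
  37 vs smaller child 2 at index 6, swap → [-17, 8, 2, 21, 15, 4, 37, 49, 45, 23, 36]
extract-min #5 returns -17:
  remove root -17; move last element 36 to root → [36, 8, 2, 21, 15, 4, 37, 49, 45, 23]
  36 vs smaller child 2 at index 2, swap → [2, 8, 36, 21, 15, 4, 37, 49, 45, 23]
  36 vs smaller child 4 at index 5, swap → [2, 8, 4, 21, 15, 36, 37, 49, 45, 23]
extract-min #6 returns 2:
  remove root 2; move last element 23 to root → [23, 8, 4, 21, 15, 36, 37, 49, 45]
  23 vs smaller child 4 at index 2, swap → [4, 8, 23, 21, 15, 36, 37, 49, 45]

[4, 8, 23, 21, 15, 36, 37, 49, 45]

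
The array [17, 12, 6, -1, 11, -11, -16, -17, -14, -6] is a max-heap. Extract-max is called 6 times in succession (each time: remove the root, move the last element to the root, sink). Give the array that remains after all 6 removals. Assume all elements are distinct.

extract-max #1 returns 17:
  remove root 17; move last element -6 to root → [-6, 12, 6, -1, 11, -11, -16, -17, -14]
  -6 vs larger child 12 at index 1, swap → [12, -6, 6, -1, 11, -11, -16, -17, -14]
  -6 vs larger child 11 at index 4, swap → [12, 11, 6, -1, -6, -11, -16, -17, -14]
extract-max #2 returns 12:
  remove root 12; move last element -14 to root → [-14, 11, 6, -1, -6, -11, -16, -17]
  -14 vs larger child 11 at index 1, swap → [11, -14, 6, -1, -6, -11, -16, -17]
  -14 vs larger child -1 at index 3, swap → [11, -1, 6, -14, -6, -11, -16, -17]
extract-max #3 returns 11:
  remove root 11; move last element -17 to root → [-17, -1, 6, -14, -6, -11, -16]
  -17 vs larger child 6 at index 2, swap → [6, -1, -17, -14, -6, -11, -16]
  -17 vs larger child -11 at index 5, swap → [6, -1, -11, -14, -6, -17, -16]
extract-max #4 returns 6:
  remove root 6; move last element -16 to root → [-16, -1, -11, -14, -6, -17]
  -16 vs larger child -1 at index 1, swap → [-1, -16, -11, -14, -6, -17]
  -16 vs larger child -6 at index 4, swap → [-1, -6, -11, -14, -16, -17]
extract-max #5 returns -1:
  remove root -1; move last element -17 to root → [-17, -6, -11, -14, -16]
  -17 vs larger child -6 at index 1, swap → [-6, -17, -11, -14, -16]
  -17 vs larger child -14 at index 3, swap → [-6, -14, -11, -17, -16]
extract-max #6 returns -6:
  remove root -6; move last element -16 to root → [-16, -14, -11, -17]
  -16 vs larger child -11 at index 2, swap → [-11, -14, -16, -17]

[-11, -14, -16, -17]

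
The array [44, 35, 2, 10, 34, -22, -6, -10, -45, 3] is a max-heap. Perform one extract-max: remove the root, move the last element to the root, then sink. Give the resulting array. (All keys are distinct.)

remove root 44; move last element 3 to root → [3, 35, 2, 10, 34, -22, -6, -10, -45]
3 vs larger child 35 at index 1, swap → [35, 3, 2, 10, 34, -22, -6, -10, -45]
3 vs larger child 34 at index 4, swap → [35, 34, 2, 10, 3, -22, -6, -10, -45]

[35, 34, 2, 10, 3, -22, -6, -10, -45]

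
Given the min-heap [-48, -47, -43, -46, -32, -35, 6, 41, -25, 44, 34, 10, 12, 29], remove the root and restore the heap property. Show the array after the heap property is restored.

remove root -48; move last element 29 to root → [29, -47, -43, -46, -32, -35, 6, 41, -25, 44, 34, 10, 12]
29 vs smaller child -47 at index 1, swap → [-47, 29, -43, -46, -32, -35, 6, 41, -25, 44, 34, 10, 12]
29 vs smaller child -46 at index 3, swap → [-47, -46, -43, 29, -32, -35, 6, 41, -25, 44, 34, 10, 12]
29 vs smaller child -25 at index 8, swap → [-47, -46, -43, -25, -32, -35, 6, 41, 29, 44, 34, 10, 12]

[-47, -46, -43, -25, -32, -35, 6, 41, 29, 44, 34, 10, 12]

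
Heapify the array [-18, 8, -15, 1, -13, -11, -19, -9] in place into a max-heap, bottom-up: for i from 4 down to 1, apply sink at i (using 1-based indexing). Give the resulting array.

sift down from index 4: already satisfies heap property
sift down from index 3:
  -15 vs larger child -11 at index 6, swap → [-18, 8, -11, 1, -13, -15, -19, -9]
sift down from index 2: already satisfies heap property
sift down from index 1:
  -18 vs larger child 8 at index 2, swap → [8, -18, -11, 1, -13, -15, -19, -9]
  -18 vs larger child 1 at index 4, swap → [8, 1, -11, -18, -13, -15, -19, -9]
  -18 vs only child -9 at index 8, swap → [8, 1, -11, -9, -13, -15, -19, -18]

[8, 1, -11, -9, -13, -15, -19, -18]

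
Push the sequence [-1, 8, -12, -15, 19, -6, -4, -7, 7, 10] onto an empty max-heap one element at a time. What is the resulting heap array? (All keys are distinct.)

Insert -1:
  append -1 at index 0 → [-1] (no swap needed)
Insert 8:
  append 8 at index 1 → [-1, 8]
  8 > parent -1 at index 0, swap → [8, -1]
Insert -12:
  append -12 at index 2 → [8, -1, -12] (no swap needed)
Insert -15:
  append -15 at index 3 → [8, -1, -12, -15] (no swap needed)
Insert 19:
  append 19 at index 4 → [8, -1, -12, -15, 19]
  19 > parent -1 at index 1, swap → [8, 19, -12, -15, -1]
  19 > parent 8 at index 0, swap → [19, 8, -12, -15, -1]
Insert -6:
  append -6 at index 5 → [19, 8, -12, -15, -1, -6]
  -6 > parent -12 at index 2, swap → [19, 8, -6, -15, -1, -12]
Insert -4:
  append -4 at index 6 → [19, 8, -6, -15, -1, -12, -4]
  -4 > parent -6 at index 2, swap → [19, 8, -4, -15, -1, -12, -6]
Insert -7:
  append -7 at index 7 → [19, 8, -4, -15, -1, -12, -6, -7]
  -7 > parent -15 at index 3, swap → [19, 8, -4, -7, -1, -12, -6, -15]
Insert 7:
  append 7 at index 8 → [19, 8, -4, -7, -1, -12, -6, -15, 7]
  7 > parent -7 at index 3, swap → [19, 8, -4, 7, -1, -12, -6, -15, -7]
Insert 10:
  append 10 at index 9 → [19, 8, -4, 7, -1, -12, -6, -15, -7, 10]
  10 > parent -1 at index 4, swap → [19, 8, -4, 7, 10, -12, -6, -15, -7, -1]
  10 > parent 8 at index 1, swap → [19, 10, -4, 7, 8, -12, -6, -15, -7, -1]

[19, 10, -4, 7, 8, -12, -6, -15, -7, -1]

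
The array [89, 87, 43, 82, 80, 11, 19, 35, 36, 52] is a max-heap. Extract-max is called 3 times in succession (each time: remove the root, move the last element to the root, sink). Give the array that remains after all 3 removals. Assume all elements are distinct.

[80, 52, 43, 35, 36, 11, 19]

extract-max #1 returns 89:
  remove root 89; move last element 52 to root → [52, 87, 43, 82, 80, 11, 19, 35, 36]
  52 vs larger child 87 at index 1, swap → [87, 52, 43, 82, 80, 11, 19, 35, 36]
  52 vs larger child 82 at index 3, swap → [87, 82, 43, 52, 80, 11, 19, 35, 36]
extract-max #2 returns 87:
  remove root 87; move last element 36 to root → [36, 82, 43, 52, 80, 11, 19, 35]
  36 vs larger child 82 at index 1, swap → [82, 36, 43, 52, 80, 11, 19, 35]
  36 vs larger child 80 at index 4, swap → [82, 80, 43, 52, 36, 11, 19, 35]
extract-max #3 returns 82:
  remove root 82; move last element 35 to root → [35, 80, 43, 52, 36, 11, 19]
  35 vs larger child 80 at index 1, swap → [80, 35, 43, 52, 36, 11, 19]
  35 vs larger child 52 at index 3, swap → [80, 52, 43, 35, 36, 11, 19]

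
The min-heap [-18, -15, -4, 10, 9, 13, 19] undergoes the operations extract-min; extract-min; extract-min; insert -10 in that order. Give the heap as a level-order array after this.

extract-min → returns -18:
  remove root -18; move last element 19 to root → [19, -15, -4, 10, 9, 13]
  19 vs smaller child -15 at index 1, swap → [-15, 19, -4, 10, 9, 13]
  19 vs smaller child 9 at index 4, swap → [-15, 9, -4, 10, 19, 13]
extract-min → returns -15:
  remove root -15; move last element 13 to root → [13, 9, -4, 10, 19]
  13 vs smaller child -4 at index 2, swap → [-4, 9, 13, 10, 19]
extract-min → returns -4:
  remove root -4; move last element 19 to root → [19, 9, 13, 10]
  19 vs smaller child 9 at index 1, swap → [9, 19, 13, 10]
  19 vs only child 10 at index 3, swap → [9, 10, 13, 19]
insert -10:
  append -10 at index 4 → [9, 10, 13, 19, -10]
  -10 < parent 10 at index 1, swap → [9, -10, 13, 19, 10]
  -10 < parent 9 at index 0, swap → [-10, 9, 13, 19, 10]

[-10, 9, 13, 19, 10]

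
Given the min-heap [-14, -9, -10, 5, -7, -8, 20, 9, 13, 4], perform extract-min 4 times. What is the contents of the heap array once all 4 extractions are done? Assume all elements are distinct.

extract-min #1 returns -14:
  remove root -14; move last element 4 to root → [4, -9, -10, 5, -7, -8, 20, 9, 13]
  4 vs smaller child -10 at index 2, swap → [-10, -9, 4, 5, -7, -8, 20, 9, 13]
  4 vs smaller child -8 at index 5, swap → [-10, -9, -8, 5, -7, 4, 20, 9, 13]
extract-min #2 returns -10:
  remove root -10; move last element 13 to root → [13, -9, -8, 5, -7, 4, 20, 9]
  13 vs smaller child -9 at index 1, swap → [-9, 13, -8, 5, -7, 4, 20, 9]
  13 vs smaller child -7 at index 4, swap → [-9, -7, -8, 5, 13, 4, 20, 9]
extract-min #3 returns -9:
  remove root -9; move last element 9 to root → [9, -7, -8, 5, 13, 4, 20]
  9 vs smaller child -8 at index 2, swap → [-8, -7, 9, 5, 13, 4, 20]
  9 vs smaller child 4 at index 5, swap → [-8, -7, 4, 5, 13, 9, 20]
extract-min #4 returns -8:
  remove root -8; move last element 20 to root → [20, -7, 4, 5, 13, 9]
  20 vs smaller child -7 at index 1, swap → [-7, 20, 4, 5, 13, 9]
  20 vs smaller child 5 at index 3, swap → [-7, 5, 4, 20, 13, 9]

[-7, 5, 4, 20, 13, 9]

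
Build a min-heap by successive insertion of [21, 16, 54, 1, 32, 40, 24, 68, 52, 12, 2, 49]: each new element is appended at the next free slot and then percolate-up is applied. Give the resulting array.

Insert 21:
  append 21 at index 0 → [21] (no swap needed)
Insert 16:
  append 16 at index 1 → [21, 16]
  16 < parent 21 at index 0, swap → [16, 21]
Insert 54:
  append 54 at index 2 → [16, 21, 54] (no swap needed)
Insert 1:
  append 1 at index 3 → [16, 21, 54, 1]
  1 < parent 21 at index 1, swap → [16, 1, 54, 21]
  1 < parent 16 at index 0, swap → [1, 16, 54, 21]
Insert 32:
  append 32 at index 4 → [1, 16, 54, 21, 32] (no swap needed)
Insert 40:
  append 40 at index 5 → [1, 16, 54, 21, 32, 40]
  40 < parent 54 at index 2, swap → [1, 16, 40, 21, 32, 54]
Insert 24:
  append 24 at index 6 → [1, 16, 40, 21, 32, 54, 24]
  24 < parent 40 at index 2, swap → [1, 16, 24, 21, 32, 54, 40]
Insert 68:
  append 68 at index 7 → [1, 16, 24, 21, 32, 54, 40, 68] (no swap needed)
Insert 52:
  append 52 at index 8 → [1, 16, 24, 21, 32, 54, 40, 68, 52] (no swap needed)
Insert 12:
  append 12 at index 9 → [1, 16, 24, 21, 32, 54, 40, 68, 52, 12]
  12 < parent 32 at index 4, swap → [1, 16, 24, 21, 12, 54, 40, 68, 52, 32]
  12 < parent 16 at index 1, swap → [1, 12, 24, 21, 16, 54, 40, 68, 52, 32]
Insert 2:
  append 2 at index 10 → [1, 12, 24, 21, 16, 54, 40, 68, 52, 32, 2]
  2 < parent 16 at index 4, swap → [1, 12, 24, 21, 2, 54, 40, 68, 52, 32, 16]
  2 < parent 12 at index 1, swap → [1, 2, 24, 21, 12, 54, 40, 68, 52, 32, 16]
Insert 49:
  append 49 at index 11 → [1, 2, 24, 21, 12, 54, 40, 68, 52, 32, 16, 49]
  49 < parent 54 at index 5, swap → [1, 2, 24, 21, 12, 49, 40, 68, 52, 32, 16, 54]

[1, 2, 24, 21, 12, 49, 40, 68, 52, 32, 16, 54]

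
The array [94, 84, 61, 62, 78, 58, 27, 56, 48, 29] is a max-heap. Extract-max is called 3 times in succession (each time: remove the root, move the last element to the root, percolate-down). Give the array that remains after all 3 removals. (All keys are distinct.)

extract-max #1 returns 94:
  remove root 94; move last element 29 to root → [29, 84, 61, 62, 78, 58, 27, 56, 48]
  29 vs larger child 84 at index 1, swap → [84, 29, 61, 62, 78, 58, 27, 56, 48]
  29 vs larger child 78 at index 4, swap → [84, 78, 61, 62, 29, 58, 27, 56, 48]
extract-max #2 returns 84:
  remove root 84; move last element 48 to root → [48, 78, 61, 62, 29, 58, 27, 56]
  48 vs larger child 78 at index 1, swap → [78, 48, 61, 62, 29, 58, 27, 56]
  48 vs larger child 62 at index 3, swap → [78, 62, 61, 48, 29, 58, 27, 56]
  48 vs only child 56 at index 7, swap → [78, 62, 61, 56, 29, 58, 27, 48]
extract-max #3 returns 78:
  remove root 78; move last element 48 to root → [48, 62, 61, 56, 29, 58, 27]
  48 vs larger child 62 at index 1, swap → [62, 48, 61, 56, 29, 58, 27]
  48 vs larger child 56 at index 3, swap → [62, 56, 61, 48, 29, 58, 27]

[62, 56, 61, 48, 29, 58, 27]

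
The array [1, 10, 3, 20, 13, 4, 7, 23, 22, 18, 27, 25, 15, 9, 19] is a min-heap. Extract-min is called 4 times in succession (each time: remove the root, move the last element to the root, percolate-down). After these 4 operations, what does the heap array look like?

[9, 10, 15, 20, 13, 25, 19, 23, 22, 18, 27]

extract-min #1 returns 1:
  remove root 1; move last element 19 to root → [19, 10, 3, 20, 13, 4, 7, 23, 22, 18, 27, 25, 15, 9]
  19 vs smaller child 3 at index 2, swap → [3, 10, 19, 20, 13, 4, 7, 23, 22, 18, 27, 25, 15, 9]
  19 vs smaller child 4 at index 5, swap → [3, 10, 4, 20, 13, 19, 7, 23, 22, 18, 27, 25, 15, 9]
  19 vs smaller child 15 at index 12, swap → [3, 10, 4, 20, 13, 15, 7, 23, 22, 18, 27, 25, 19, 9]
extract-min #2 returns 3:
  remove root 3; move last element 9 to root → [9, 10, 4, 20, 13, 15, 7, 23, 22, 18, 27, 25, 19]
  9 vs smaller child 4 at index 2, swap → [4, 10, 9, 20, 13, 15, 7, 23, 22, 18, 27, 25, 19]
  9 vs smaller child 7 at index 6, swap → [4, 10, 7, 20, 13, 15, 9, 23, 22, 18, 27, 25, 19]
extract-min #3 returns 4:
  remove root 4; move last element 19 to root → [19, 10, 7, 20, 13, 15, 9, 23, 22, 18, 27, 25]
  19 vs smaller child 7 at index 2, swap → [7, 10, 19, 20, 13, 15, 9, 23, 22, 18, 27, 25]
  19 vs smaller child 9 at index 6, swap → [7, 10, 9, 20, 13, 15, 19, 23, 22, 18, 27, 25]
extract-min #4 returns 7:
  remove root 7; move last element 25 to root → [25, 10, 9, 20, 13, 15, 19, 23, 22, 18, 27]
  25 vs smaller child 9 at index 2, swap → [9, 10, 25, 20, 13, 15, 19, 23, 22, 18, 27]
  25 vs smaller child 15 at index 5, swap → [9, 10, 15, 20, 13, 25, 19, 23, 22, 18, 27]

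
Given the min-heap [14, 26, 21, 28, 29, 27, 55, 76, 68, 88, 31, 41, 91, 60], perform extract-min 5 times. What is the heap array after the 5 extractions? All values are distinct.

[29, 31, 41, 68, 88, 60, 55, 76, 91]

extract-min #1 returns 14:
  remove root 14; move last element 60 to root → [60, 26, 21, 28, 29, 27, 55, 76, 68, 88, 31, 41, 91]
  60 vs smaller child 21 at index 2, swap → [21, 26, 60, 28, 29, 27, 55, 76, 68, 88, 31, 41, 91]
  60 vs smaller child 27 at index 5, swap → [21, 26, 27, 28, 29, 60, 55, 76, 68, 88, 31, 41, 91]
  60 vs smaller child 41 at index 11, swap → [21, 26, 27, 28, 29, 41, 55, 76, 68, 88, 31, 60, 91]
extract-min #2 returns 21:
  remove root 21; move last element 91 to root → [91, 26, 27, 28, 29, 41, 55, 76, 68, 88, 31, 60]
  91 vs smaller child 26 at index 1, swap → [26, 91, 27, 28, 29, 41, 55, 76, 68, 88, 31, 60]
  91 vs smaller child 28 at index 3, swap → [26, 28, 27, 91, 29, 41, 55, 76, 68, 88, 31, 60]
  91 vs smaller child 68 at index 8, swap → [26, 28, 27, 68, 29, 41, 55, 76, 91, 88, 31, 60]
extract-min #3 returns 26:
  remove root 26; move last element 60 to root → [60, 28, 27, 68, 29, 41, 55, 76, 91, 88, 31]
  60 vs smaller child 27 at index 2, swap → [27, 28, 60, 68, 29, 41, 55, 76, 91, 88, 31]
  60 vs smaller child 41 at index 5, swap → [27, 28, 41, 68, 29, 60, 55, 76, 91, 88, 31]
extract-min #4 returns 27:
  remove root 27; move last element 31 to root → [31, 28, 41, 68, 29, 60, 55, 76, 91, 88]
  31 vs smaller child 28 at index 1, swap → [28, 31, 41, 68, 29, 60, 55, 76, 91, 88]
  31 vs smaller child 29 at index 4, swap → [28, 29, 41, 68, 31, 60, 55, 76, 91, 88]
extract-min #5 returns 28:
  remove root 28; move last element 88 to root → [88, 29, 41, 68, 31, 60, 55, 76, 91]
  88 vs smaller child 29 at index 1, swap → [29, 88, 41, 68, 31, 60, 55, 76, 91]
  88 vs smaller child 31 at index 4, swap → [29, 31, 41, 68, 88, 60, 55, 76, 91]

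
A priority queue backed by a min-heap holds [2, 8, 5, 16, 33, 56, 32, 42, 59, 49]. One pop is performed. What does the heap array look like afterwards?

[5, 8, 32, 16, 33, 56, 49, 42, 59]

remove root 2; move last element 49 to root → [49, 8, 5, 16, 33, 56, 32, 42, 59]
49 vs smaller child 5 at index 2, swap → [5, 8, 49, 16, 33, 56, 32, 42, 59]
49 vs smaller child 32 at index 6, swap → [5, 8, 32, 16, 33, 56, 49, 42, 59]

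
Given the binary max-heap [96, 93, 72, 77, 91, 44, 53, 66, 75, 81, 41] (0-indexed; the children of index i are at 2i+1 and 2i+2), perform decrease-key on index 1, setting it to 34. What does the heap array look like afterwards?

[96, 91, 72, 77, 81, 44, 53, 66, 75, 34, 41]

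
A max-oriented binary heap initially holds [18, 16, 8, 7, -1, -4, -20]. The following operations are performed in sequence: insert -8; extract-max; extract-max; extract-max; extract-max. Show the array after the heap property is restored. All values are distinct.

insert -8:
  append -8 at index 7 → [18, 16, 8, 7, -1, -4, -20, -8] (no swap needed)
extract-max → returns 18:
  remove root 18; move last element -8 to root → [-8, 16, 8, 7, -1, -4, -20]
  -8 vs larger child 16 at index 1, swap → [16, -8, 8, 7, -1, -4, -20]
  -8 vs larger child 7 at index 3, swap → [16, 7, 8, -8, -1, -4, -20]
extract-max → returns 16:
  remove root 16; move last element -20 to root → [-20, 7, 8, -8, -1, -4]
  -20 vs larger child 8 at index 2, swap → [8, 7, -20, -8, -1, -4]
  -20 vs only child -4 at index 5, swap → [8, 7, -4, -8, -1, -20]
extract-max → returns 8:
  remove root 8; move last element -20 to root → [-20, 7, -4, -8, -1]
  -20 vs larger child 7 at index 1, swap → [7, -20, -4, -8, -1]
  -20 vs larger child -1 at index 4, swap → [7, -1, -4, -8, -20]
extract-max → returns 7:
  remove root 7; move last element -20 to root → [-20, -1, -4, -8]
  -20 vs larger child -1 at index 1, swap → [-1, -20, -4, -8]
  -20 vs only child -8 at index 3, swap → [-1, -8, -4, -20]

[-1, -8, -4, -20]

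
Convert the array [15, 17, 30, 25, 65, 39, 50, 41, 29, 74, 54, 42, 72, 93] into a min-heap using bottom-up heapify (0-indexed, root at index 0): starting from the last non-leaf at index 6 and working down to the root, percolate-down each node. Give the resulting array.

[15, 17, 30, 25, 54, 39, 50, 41, 29, 74, 65, 42, 72, 93]

sift down from index 6: already satisfies heap property
sift down from index 5: already satisfies heap property
sift down from index 4:
  65 vs smaller child 54 at index 10, swap → [15, 17, 30, 25, 54, 39, 50, 41, 29, 74, 65, 42, 72, 93]
sift down from index 3: already satisfies heap property
sift down from index 2: already satisfies heap property
sift down from index 1: already satisfies heap property
sift down from index 0: already satisfies heap property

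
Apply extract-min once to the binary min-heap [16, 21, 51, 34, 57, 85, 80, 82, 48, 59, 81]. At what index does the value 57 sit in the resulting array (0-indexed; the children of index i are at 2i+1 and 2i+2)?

remove root 16; move last element 81 to root → [81, 21, 51, 34, 57, 85, 80, 82, 48, 59]
81 vs smaller child 21 at index 1, swap → [21, 81, 51, 34, 57, 85, 80, 82, 48, 59]
81 vs smaller child 34 at index 3, swap → [21, 34, 51, 81, 57, 85, 80, 82, 48, 59]
81 vs smaller child 48 at index 8, swap → [21, 34, 51, 48, 57, 85, 80, 82, 81, 59]
resulting array: [21, 34, 51, 48, 57, 85, 80, 82, 81, 59]

4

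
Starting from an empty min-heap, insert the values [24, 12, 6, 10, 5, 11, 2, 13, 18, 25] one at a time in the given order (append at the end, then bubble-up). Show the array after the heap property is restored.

[2, 6, 5, 13, 10, 12, 11, 24, 18, 25]

Insert 24:
  append 24 at index 0 → [24] (no swap needed)
Insert 12:
  append 12 at index 1 → [24, 12]
  12 < parent 24 at index 0, swap → [12, 24]
Insert 6:
  append 6 at index 2 → [12, 24, 6]
  6 < parent 12 at index 0, swap → [6, 24, 12]
Insert 10:
  append 10 at index 3 → [6, 24, 12, 10]
  10 < parent 24 at index 1, swap → [6, 10, 12, 24]
Insert 5:
  append 5 at index 4 → [6, 10, 12, 24, 5]
  5 < parent 10 at index 1, swap → [6, 5, 12, 24, 10]
  5 < parent 6 at index 0, swap → [5, 6, 12, 24, 10]
Insert 11:
  append 11 at index 5 → [5, 6, 12, 24, 10, 11]
  11 < parent 12 at index 2, swap → [5, 6, 11, 24, 10, 12]
Insert 2:
  append 2 at index 6 → [5, 6, 11, 24, 10, 12, 2]
  2 < parent 11 at index 2, swap → [5, 6, 2, 24, 10, 12, 11]
  2 < parent 5 at index 0, swap → [2, 6, 5, 24, 10, 12, 11]
Insert 13:
  append 13 at index 7 → [2, 6, 5, 24, 10, 12, 11, 13]
  13 < parent 24 at index 3, swap → [2, 6, 5, 13, 10, 12, 11, 24]
Insert 18:
  append 18 at index 8 → [2, 6, 5, 13, 10, 12, 11, 24, 18] (no swap needed)
Insert 25:
  append 25 at index 9 → [2, 6, 5, 13, 10, 12, 11, 24, 18, 25] (no swap needed)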